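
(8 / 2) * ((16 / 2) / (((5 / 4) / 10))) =256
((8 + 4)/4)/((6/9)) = 9/2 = 4.50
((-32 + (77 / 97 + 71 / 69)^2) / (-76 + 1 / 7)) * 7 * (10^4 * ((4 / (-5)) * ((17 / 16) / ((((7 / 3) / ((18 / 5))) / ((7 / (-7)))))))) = 30574431238400 / 880992897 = 34704.52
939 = 939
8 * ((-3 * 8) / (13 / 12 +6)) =-2304 / 85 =-27.11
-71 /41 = -1.73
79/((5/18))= 1422/5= 284.40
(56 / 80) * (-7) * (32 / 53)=-784 / 265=-2.96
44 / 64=11 / 16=0.69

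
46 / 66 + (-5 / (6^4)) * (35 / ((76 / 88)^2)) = 663799 / 1286604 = 0.52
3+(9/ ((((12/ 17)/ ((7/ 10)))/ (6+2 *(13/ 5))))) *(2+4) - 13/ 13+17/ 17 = 15069/ 25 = 602.76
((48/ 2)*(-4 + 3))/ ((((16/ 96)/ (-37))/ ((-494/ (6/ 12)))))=-5264064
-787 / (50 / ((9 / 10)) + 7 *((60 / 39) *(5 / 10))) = -92079 / 7130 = -12.91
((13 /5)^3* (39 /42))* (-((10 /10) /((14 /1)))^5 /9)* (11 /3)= -0.00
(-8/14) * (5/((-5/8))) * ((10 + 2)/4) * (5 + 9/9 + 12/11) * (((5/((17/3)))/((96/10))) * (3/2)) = 13.41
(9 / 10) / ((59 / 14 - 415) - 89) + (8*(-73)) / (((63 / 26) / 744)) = -131740636843 / 734685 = -179315.81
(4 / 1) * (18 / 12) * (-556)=-3336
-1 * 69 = -69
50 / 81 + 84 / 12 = 617 / 81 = 7.62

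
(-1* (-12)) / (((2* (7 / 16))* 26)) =48 / 91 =0.53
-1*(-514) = 514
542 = 542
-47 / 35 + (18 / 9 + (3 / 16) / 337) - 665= -125374679 / 188720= -664.34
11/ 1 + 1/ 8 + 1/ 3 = 275/ 24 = 11.46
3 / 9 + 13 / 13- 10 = -26 / 3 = -8.67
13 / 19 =0.68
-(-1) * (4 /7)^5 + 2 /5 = 38734 /84035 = 0.46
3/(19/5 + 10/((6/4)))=45/157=0.29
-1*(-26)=26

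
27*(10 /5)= 54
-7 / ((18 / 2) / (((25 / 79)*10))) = -1750 / 711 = -2.46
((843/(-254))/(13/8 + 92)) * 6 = -20232/95123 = -0.21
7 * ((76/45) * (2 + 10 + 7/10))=33782/225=150.14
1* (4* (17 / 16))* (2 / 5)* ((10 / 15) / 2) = 17 / 30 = 0.57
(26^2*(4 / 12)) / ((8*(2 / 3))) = 169 / 4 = 42.25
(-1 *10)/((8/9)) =-45/4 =-11.25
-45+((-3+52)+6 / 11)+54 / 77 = 404 / 77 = 5.25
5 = 5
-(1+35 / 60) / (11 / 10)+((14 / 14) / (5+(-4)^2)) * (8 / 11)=-59 / 42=-1.40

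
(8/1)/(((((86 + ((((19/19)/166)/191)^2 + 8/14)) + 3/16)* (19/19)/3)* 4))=168885433248/2442053206681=0.07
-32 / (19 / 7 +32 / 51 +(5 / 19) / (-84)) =-868224 / 90583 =-9.58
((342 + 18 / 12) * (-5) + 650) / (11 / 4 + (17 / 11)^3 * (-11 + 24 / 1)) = -5683370 / 270117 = -21.04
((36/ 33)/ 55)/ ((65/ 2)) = 24/ 39325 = 0.00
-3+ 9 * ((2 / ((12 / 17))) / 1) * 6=150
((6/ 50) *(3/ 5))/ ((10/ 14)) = 63/ 625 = 0.10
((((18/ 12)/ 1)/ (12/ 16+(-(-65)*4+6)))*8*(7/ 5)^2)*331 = 778512/ 26675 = 29.19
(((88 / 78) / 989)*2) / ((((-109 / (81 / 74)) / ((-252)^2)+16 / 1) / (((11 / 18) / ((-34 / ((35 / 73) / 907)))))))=-806818320 / 595459508204294981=-0.00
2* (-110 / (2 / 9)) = -990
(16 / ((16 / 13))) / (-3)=-4.33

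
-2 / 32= -1 / 16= -0.06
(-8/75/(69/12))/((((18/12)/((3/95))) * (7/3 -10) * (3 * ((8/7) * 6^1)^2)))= 0.00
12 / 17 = 0.71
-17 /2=-8.50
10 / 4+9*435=7835 / 2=3917.50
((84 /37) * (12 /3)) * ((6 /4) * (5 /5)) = 504 /37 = 13.62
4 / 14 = 2 / 7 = 0.29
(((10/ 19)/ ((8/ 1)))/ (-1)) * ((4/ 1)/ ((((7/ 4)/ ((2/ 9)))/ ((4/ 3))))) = -160/ 3591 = -0.04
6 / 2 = 3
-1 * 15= -15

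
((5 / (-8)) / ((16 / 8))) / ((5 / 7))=-7 / 16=-0.44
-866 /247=-3.51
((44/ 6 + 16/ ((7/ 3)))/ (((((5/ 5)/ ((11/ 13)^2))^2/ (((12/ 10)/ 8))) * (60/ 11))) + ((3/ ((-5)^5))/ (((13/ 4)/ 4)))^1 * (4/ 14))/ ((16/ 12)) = 2994512987/ 19992700000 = 0.15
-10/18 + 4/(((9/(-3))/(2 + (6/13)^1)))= -449/117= -3.84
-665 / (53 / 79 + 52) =-2765 / 219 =-12.63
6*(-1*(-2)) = 12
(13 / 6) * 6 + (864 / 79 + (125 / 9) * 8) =135.05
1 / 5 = 0.20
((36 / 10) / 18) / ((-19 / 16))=-16 / 95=-0.17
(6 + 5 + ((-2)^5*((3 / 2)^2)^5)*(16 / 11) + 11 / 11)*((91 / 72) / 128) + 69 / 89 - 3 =-172081537 / 6014976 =-28.61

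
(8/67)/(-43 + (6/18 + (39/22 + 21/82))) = -10824/3683861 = -0.00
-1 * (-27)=27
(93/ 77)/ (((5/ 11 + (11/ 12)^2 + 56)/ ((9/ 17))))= 120528/ 10799845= 0.01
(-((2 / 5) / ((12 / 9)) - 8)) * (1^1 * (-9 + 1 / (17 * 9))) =-52976 / 765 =-69.25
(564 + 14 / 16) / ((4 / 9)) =40671 / 32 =1270.97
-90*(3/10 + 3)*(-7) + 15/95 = 39504/19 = 2079.16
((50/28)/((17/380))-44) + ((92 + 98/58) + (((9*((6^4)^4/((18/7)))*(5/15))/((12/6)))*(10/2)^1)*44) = 1249408453964576749/3451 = 362042438123609.61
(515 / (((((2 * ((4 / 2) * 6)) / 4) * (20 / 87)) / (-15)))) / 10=-8961 / 16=-560.06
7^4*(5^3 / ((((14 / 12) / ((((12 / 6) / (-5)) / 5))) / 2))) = -41160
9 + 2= 11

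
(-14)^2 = 196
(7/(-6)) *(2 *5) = -35/3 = -11.67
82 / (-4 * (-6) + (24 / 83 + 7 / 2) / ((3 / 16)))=10209 / 5504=1.85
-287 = -287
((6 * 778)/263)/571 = 4668/150173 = 0.03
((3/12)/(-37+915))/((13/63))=63/45656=0.00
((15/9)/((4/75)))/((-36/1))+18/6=2.13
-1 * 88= -88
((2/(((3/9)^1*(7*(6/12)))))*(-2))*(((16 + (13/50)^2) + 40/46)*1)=-5843322/100625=-58.07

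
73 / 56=1.30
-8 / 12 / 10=-1 / 15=-0.07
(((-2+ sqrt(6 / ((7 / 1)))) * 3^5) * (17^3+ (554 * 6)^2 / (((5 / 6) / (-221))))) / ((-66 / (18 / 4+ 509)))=-110796898482387 / 10+ 110796898482387 * sqrt(42) / 140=-5950790067866.06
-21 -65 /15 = -76 /3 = -25.33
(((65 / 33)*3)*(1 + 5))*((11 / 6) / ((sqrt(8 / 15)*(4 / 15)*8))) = 975*sqrt(30) / 128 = 41.72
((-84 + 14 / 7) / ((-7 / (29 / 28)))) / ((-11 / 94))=-55883 / 539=-103.68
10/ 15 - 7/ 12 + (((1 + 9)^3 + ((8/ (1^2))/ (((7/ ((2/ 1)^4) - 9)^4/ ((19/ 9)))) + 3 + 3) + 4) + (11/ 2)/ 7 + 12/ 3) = 90093645670883/ 88773390972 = 1014.87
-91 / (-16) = 91 / 16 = 5.69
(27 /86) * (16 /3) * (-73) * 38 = -199728 /43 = -4644.84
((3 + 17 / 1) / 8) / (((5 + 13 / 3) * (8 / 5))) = 75 / 448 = 0.17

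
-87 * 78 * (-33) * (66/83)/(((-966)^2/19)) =7800507/2151443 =3.63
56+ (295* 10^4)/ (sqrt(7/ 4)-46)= -542326408/ 8457-5900000* sqrt(7)/ 8457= -65973.32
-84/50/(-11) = 42/275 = 0.15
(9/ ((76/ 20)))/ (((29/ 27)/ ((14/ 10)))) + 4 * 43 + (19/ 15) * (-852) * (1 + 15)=-47088771/ 2755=-17092.11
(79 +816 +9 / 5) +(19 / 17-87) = 68928 / 85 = 810.92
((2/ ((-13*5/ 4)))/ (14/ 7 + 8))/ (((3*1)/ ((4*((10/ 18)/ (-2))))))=8/ 1755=0.00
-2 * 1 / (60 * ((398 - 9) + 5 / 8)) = -4 / 46755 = -0.00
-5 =-5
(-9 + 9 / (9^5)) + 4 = -32804 / 6561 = -5.00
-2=-2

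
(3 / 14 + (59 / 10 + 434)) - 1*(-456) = 31364 / 35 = 896.11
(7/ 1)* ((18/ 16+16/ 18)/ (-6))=-1015/ 432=-2.35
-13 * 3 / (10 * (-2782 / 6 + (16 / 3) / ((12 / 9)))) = 117 / 13790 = 0.01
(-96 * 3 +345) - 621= -564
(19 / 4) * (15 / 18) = 95 / 24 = 3.96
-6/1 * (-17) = 102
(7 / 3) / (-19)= -7 / 57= -0.12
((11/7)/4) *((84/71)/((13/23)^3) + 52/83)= 255584032/90628447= 2.82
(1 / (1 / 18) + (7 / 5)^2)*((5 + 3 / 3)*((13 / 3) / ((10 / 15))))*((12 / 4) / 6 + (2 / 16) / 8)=401.38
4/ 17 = 0.24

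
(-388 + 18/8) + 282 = -415/4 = -103.75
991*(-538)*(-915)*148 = 72200256360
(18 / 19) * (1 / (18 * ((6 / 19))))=1 / 6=0.17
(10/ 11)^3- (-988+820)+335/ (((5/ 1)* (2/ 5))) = 895101/ 2662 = 336.25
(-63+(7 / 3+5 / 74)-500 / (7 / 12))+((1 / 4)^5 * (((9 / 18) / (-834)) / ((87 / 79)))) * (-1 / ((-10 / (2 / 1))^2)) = -883030318213139 / 962177126400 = -917.74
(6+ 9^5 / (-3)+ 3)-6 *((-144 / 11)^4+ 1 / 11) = -2867945196 / 14641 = -195884.52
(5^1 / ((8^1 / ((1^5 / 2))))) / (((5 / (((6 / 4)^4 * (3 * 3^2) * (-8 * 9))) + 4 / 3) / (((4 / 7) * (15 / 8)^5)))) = 74733890625 / 24069799936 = 3.10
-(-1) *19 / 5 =19 / 5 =3.80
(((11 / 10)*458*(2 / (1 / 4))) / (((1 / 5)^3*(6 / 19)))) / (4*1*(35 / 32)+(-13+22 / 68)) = -650909600 / 3387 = -192178.80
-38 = -38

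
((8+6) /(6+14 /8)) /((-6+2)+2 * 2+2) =28 /31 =0.90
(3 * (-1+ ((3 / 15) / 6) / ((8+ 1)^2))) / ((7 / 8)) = -1388 / 405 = -3.43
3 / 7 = 0.43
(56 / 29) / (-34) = -28 / 493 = -0.06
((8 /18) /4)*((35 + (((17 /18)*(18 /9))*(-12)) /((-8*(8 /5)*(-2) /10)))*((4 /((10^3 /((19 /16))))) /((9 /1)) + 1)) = 9040769 /3110400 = 2.91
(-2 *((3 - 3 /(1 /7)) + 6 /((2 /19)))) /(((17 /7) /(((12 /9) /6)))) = -364 /51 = -7.14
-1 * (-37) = 37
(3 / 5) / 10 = 3 / 50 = 0.06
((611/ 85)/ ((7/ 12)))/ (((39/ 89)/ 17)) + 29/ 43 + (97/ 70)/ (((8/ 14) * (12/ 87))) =4780485/ 9632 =496.31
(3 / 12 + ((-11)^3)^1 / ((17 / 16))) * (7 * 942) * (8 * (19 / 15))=-7113488508 / 85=-83688100.09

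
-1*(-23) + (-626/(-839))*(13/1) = 27435/839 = 32.70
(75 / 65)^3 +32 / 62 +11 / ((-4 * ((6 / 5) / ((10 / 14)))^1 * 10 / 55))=-159058603 / 22883952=-6.95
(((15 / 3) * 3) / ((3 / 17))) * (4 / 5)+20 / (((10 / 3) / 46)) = 344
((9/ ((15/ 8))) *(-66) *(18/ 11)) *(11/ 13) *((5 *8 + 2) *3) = -3592512/ 65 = -55269.42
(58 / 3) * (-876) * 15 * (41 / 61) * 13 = -135403320 / 61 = -2219726.56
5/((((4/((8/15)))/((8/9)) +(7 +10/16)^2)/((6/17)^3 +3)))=4785600/20934293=0.23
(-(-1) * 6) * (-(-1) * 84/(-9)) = -56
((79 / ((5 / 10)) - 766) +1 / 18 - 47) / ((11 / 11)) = -11789 / 18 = -654.94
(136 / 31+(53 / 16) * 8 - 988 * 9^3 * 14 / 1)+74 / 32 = -5001413421 / 496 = -10083494.80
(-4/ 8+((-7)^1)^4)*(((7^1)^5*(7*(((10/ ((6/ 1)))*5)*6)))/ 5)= 2824164245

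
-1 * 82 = -82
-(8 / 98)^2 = -16 / 2401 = -0.01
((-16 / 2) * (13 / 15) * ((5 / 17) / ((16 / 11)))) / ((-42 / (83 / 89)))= 11869 / 381276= 0.03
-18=-18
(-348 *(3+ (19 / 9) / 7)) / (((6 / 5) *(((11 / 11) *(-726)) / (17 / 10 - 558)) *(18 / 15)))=-41945020 / 68607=-611.38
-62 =-62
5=5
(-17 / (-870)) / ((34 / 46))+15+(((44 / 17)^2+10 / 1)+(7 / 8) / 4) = 31.94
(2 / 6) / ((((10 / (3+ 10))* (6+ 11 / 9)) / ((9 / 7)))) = 27 / 350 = 0.08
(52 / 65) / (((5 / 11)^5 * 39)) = 644204 / 609375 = 1.06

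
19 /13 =1.46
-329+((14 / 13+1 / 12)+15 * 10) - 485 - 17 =-106055 / 156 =-679.84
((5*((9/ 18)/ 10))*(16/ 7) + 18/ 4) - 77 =-1007/ 14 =-71.93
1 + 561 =562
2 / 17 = 0.12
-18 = -18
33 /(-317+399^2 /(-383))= -12639 /280612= -0.05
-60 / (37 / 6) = -360 / 37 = -9.73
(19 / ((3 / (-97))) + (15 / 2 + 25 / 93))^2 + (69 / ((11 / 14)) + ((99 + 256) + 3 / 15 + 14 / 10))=77879713587 / 211420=368364.93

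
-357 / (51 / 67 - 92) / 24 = 0.16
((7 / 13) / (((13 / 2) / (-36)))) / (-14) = 36 / 169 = 0.21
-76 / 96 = -19 / 24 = -0.79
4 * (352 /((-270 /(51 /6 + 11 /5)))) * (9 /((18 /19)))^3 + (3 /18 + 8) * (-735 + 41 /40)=-581411347 /10800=-53834.38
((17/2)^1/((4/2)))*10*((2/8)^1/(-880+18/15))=-425/35152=-0.01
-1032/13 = -79.38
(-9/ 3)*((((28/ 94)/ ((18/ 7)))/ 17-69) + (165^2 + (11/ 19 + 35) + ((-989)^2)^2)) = -130715794956748360/ 45543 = -2870162153497.76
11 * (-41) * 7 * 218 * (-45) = 30970170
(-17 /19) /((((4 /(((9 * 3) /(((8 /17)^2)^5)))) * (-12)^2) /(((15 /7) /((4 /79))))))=-121836591373635315 /36558761623552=-3332.62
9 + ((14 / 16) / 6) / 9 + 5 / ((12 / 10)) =5695 / 432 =13.18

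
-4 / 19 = -0.21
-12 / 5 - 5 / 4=-73 / 20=-3.65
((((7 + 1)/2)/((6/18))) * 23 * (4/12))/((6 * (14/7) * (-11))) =-23/33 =-0.70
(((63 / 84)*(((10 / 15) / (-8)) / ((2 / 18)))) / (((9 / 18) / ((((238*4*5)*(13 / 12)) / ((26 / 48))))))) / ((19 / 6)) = -64260 / 19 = -3382.11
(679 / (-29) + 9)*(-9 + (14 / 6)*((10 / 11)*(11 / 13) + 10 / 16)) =82.83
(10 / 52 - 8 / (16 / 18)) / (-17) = 229 / 442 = 0.52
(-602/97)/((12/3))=-301/194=-1.55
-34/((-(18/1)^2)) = 17/162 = 0.10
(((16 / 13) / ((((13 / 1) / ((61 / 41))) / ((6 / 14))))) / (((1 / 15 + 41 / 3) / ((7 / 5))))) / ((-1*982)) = -2196 / 350420317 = -0.00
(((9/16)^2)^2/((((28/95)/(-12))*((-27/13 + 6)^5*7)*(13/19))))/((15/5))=-1391920335/4559535669248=-0.00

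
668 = 668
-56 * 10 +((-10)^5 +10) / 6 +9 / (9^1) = -17224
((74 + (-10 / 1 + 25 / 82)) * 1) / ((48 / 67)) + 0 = 353291 / 3936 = 89.76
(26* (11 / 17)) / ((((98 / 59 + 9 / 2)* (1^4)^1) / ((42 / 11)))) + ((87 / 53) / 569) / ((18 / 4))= 11658447998 / 1118131089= 10.43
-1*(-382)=382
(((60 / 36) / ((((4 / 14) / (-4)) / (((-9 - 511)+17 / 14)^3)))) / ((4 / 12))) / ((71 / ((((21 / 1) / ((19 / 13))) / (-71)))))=-27858287.38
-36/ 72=-1/ 2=-0.50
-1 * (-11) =11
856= 856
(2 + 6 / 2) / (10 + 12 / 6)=5 / 12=0.42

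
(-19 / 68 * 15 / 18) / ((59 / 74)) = -3515 / 12036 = -0.29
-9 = -9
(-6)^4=1296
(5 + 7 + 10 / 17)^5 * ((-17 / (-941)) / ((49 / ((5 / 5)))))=116.54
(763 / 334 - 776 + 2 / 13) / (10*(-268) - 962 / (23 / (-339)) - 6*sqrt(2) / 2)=-0.07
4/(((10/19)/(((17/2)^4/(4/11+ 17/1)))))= 17455889/7640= 2284.80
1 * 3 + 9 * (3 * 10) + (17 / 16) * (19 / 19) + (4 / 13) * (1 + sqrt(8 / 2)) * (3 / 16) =57041 / 208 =274.24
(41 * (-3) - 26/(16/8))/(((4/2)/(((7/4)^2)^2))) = -40817/64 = -637.77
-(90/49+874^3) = -32713753666/49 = -667627625.84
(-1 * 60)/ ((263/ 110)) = -25.10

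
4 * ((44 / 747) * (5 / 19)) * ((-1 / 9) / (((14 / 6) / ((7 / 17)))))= -880 / 723843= -0.00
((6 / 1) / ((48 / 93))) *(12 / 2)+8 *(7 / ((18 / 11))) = 3743 / 36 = 103.97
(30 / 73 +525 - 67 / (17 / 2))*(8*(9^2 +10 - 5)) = 441870064 / 1241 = 356059.68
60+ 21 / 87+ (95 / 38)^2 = 7713 / 116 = 66.49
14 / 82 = 7 / 41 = 0.17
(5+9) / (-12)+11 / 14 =-8 / 21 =-0.38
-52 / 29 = -1.79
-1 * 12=-12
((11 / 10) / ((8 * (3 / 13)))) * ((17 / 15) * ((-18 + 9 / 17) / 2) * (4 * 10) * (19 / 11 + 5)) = -15873 / 10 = -1587.30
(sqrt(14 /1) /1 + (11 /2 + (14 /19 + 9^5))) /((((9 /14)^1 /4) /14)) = 784 *sqrt(14) /9 + 293228936 /57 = 5144693.24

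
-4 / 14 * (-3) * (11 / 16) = 0.59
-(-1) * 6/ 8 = 3/ 4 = 0.75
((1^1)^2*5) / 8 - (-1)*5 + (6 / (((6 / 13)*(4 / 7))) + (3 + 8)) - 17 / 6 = 877 / 24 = 36.54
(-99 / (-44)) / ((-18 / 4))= -1 / 2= -0.50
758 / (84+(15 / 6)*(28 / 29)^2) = 318739 / 36302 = 8.78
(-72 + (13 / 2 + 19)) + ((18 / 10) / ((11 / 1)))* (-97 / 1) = -6861 / 110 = -62.37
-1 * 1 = -1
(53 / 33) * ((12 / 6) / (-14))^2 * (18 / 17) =318 / 9163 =0.03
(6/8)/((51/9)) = 9/68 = 0.13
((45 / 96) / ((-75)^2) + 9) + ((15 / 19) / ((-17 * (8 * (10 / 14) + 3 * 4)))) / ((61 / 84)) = 65939794793 / 7329516000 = 9.00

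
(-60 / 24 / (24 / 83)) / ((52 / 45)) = -6225 / 832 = -7.48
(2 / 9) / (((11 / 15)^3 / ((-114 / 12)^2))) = 135375 / 2662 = 50.85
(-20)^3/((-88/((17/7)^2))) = 289000/539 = 536.18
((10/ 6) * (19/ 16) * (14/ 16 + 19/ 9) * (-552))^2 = 220688550625/ 20736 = 10642773.47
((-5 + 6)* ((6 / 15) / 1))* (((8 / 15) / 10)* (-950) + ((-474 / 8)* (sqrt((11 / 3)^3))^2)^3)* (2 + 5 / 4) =-15113282261829089 / 466560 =-32393008963.11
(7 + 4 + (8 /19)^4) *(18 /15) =8625762 /651605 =13.24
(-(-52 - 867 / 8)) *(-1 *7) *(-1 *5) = 5613.12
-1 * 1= -1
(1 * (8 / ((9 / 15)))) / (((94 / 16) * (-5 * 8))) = -8 / 141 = -0.06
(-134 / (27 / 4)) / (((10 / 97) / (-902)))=23448392 / 135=173691.79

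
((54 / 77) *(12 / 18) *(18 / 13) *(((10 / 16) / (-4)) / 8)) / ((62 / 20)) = -0.00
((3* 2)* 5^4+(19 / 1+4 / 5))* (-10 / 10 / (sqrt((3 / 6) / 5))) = -11921.15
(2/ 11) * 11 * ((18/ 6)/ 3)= 2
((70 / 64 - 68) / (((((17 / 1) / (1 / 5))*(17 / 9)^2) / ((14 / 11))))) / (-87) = 404649 / 125379760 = 0.00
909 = 909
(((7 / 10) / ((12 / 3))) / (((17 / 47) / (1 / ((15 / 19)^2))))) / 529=118769 / 80937000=0.00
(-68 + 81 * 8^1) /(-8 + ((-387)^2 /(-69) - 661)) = -1334 /6531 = -0.20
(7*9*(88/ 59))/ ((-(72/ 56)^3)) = -211288/ 4779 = -44.21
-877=-877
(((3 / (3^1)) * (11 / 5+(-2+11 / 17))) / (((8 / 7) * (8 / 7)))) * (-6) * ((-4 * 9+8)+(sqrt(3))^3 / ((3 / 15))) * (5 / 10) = 9261 / 170-3969 * sqrt(3) / 136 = 3.93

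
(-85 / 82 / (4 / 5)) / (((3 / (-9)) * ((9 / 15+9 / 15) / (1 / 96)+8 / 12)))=19125 / 570064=0.03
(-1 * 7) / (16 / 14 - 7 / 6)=294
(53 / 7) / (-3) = -53 / 21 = -2.52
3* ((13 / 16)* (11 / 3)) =8.94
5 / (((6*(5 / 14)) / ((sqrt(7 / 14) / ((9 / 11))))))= 77*sqrt(2) / 54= 2.02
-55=-55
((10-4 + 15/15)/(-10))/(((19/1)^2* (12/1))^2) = -7/187662240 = -0.00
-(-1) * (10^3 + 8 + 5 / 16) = 16133 / 16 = 1008.31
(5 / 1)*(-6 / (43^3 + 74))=-10 / 26527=-0.00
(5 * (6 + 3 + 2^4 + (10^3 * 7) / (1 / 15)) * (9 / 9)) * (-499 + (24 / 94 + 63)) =-10754560000 / 47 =-228820425.53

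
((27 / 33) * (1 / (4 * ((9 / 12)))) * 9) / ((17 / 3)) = 81 / 187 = 0.43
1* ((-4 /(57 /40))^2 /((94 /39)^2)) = 1.36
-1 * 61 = -61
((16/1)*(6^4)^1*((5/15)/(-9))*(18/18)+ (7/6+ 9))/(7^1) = -4547/42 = -108.26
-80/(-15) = 16/3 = 5.33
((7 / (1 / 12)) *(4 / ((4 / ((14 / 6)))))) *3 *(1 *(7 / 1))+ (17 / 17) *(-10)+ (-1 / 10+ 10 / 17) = 698103 / 170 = 4106.49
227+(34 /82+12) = 9816 /41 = 239.41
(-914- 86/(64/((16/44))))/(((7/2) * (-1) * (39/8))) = 53650/1001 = 53.60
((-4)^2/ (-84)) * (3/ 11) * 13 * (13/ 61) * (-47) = 31772/ 4697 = 6.76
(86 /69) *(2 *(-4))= -688 /69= -9.97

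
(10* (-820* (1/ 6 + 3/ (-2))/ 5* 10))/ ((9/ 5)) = 328000/ 27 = 12148.15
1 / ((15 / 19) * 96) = 19 / 1440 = 0.01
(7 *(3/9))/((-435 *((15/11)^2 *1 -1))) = -847/135720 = -0.01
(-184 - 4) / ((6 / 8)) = -752 / 3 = -250.67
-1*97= -97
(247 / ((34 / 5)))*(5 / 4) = 6175 / 136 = 45.40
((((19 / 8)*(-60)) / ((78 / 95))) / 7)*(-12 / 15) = 1805 / 91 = 19.84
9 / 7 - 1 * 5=-26 / 7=-3.71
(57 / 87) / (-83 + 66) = -19 / 493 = -0.04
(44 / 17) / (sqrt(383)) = 44 * sqrt(383) / 6511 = 0.13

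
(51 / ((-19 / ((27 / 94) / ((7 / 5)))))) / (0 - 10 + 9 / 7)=6885 / 108946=0.06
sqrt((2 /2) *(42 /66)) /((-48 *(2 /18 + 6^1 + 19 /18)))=-sqrt(77) /3784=-0.00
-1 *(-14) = 14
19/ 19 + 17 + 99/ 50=999/ 50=19.98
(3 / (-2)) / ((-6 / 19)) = 19 / 4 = 4.75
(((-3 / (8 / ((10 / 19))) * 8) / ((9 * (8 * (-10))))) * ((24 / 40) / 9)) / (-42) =-1 / 287280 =-0.00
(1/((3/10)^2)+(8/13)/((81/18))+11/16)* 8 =22343/234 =95.48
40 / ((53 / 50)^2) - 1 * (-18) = 150562 / 2809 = 53.60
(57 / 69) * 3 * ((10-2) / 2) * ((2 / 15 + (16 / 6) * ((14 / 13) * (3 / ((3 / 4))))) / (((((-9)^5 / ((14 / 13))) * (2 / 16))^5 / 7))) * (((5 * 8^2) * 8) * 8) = -87020504973221822464 / 79698598765677235949439346525143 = -0.00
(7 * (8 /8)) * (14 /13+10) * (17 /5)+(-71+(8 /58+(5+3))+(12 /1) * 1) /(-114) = 56747491 /214890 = 264.08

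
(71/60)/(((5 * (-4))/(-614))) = 21797/600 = 36.33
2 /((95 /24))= 48 /95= 0.51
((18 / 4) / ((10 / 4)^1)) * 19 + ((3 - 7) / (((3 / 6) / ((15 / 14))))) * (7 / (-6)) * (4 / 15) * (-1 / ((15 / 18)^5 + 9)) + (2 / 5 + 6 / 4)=26184989 / 731090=35.82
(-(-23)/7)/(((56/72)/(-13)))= -2691/49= -54.92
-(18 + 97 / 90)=-1717 / 90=-19.08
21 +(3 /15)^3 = 2626 /125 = 21.01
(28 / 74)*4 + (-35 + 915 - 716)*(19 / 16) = 196.26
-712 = -712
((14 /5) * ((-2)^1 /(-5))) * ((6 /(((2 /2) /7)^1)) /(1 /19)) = 22344 /25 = 893.76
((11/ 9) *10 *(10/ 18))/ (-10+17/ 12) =-2200/ 2781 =-0.79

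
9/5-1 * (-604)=3029/5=605.80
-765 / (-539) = 765 / 539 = 1.42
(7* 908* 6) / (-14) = -2724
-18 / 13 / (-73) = 18 / 949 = 0.02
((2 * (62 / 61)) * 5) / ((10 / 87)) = 5394 / 61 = 88.43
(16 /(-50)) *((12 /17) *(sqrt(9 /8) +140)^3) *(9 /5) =-474244848 /425 - 38103129 *sqrt(2) /2125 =-1141228.33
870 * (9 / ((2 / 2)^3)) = 7830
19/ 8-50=-381/ 8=-47.62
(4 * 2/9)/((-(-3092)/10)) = 20/6957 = 0.00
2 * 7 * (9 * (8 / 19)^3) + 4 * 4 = 174256 / 6859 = 25.41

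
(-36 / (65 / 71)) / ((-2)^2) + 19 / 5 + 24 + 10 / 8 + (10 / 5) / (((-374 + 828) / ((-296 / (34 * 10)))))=19.22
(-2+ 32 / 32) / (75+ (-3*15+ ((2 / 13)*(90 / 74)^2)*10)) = -17797 / 574410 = -0.03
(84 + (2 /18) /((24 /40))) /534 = 2273 /14418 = 0.16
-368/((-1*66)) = 184/33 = 5.58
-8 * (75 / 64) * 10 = -375 / 4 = -93.75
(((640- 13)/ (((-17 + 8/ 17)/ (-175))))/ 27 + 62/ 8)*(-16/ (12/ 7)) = -17958493/ 7587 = -2367.01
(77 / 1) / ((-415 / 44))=-3388 / 415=-8.16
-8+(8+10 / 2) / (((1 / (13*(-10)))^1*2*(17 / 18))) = -15346 / 17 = -902.71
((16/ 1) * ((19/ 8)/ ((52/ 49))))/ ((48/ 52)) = 931/ 24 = 38.79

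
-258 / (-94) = 129 / 47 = 2.74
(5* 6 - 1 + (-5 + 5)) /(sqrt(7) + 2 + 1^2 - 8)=-145 /18 - 29* sqrt(7) /18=-12.32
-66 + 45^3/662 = 47433/662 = 71.65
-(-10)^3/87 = 1000/87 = 11.49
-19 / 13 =-1.46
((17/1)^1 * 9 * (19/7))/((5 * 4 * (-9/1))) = -323/140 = -2.31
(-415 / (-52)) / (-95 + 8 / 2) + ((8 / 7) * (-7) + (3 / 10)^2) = -236532 / 29575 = -8.00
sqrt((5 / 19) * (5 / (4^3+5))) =5 * sqrt(1311) / 1311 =0.14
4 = 4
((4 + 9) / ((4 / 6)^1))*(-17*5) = -3315 / 2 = -1657.50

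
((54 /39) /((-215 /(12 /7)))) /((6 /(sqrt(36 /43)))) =-216 *sqrt(43) /841295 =-0.00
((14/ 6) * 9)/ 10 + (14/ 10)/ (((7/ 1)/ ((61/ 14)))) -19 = -561/ 35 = -16.03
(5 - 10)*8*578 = -23120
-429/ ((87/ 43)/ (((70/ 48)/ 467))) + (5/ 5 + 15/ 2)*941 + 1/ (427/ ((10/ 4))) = 1110010044779/ 138788664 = 7997.84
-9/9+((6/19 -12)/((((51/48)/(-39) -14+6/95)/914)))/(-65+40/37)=-5076285047/391545143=-12.96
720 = 720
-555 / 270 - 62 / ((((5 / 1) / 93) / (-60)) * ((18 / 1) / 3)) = 207539 / 18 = 11529.94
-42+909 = 867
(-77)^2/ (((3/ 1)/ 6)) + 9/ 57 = 225305/ 19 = 11858.16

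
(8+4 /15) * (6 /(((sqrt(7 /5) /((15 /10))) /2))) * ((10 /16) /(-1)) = -93 * sqrt(35) /7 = -78.60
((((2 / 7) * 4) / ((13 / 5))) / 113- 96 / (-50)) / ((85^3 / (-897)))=-34126296 / 12144321875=-0.00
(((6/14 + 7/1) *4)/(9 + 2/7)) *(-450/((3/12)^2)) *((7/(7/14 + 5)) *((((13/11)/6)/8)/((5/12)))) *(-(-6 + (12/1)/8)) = -943488/121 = -7797.42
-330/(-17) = 330/17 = 19.41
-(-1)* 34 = 34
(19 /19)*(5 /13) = 0.38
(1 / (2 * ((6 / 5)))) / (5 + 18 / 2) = 5 / 168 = 0.03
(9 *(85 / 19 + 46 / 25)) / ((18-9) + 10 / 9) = 242919 / 43225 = 5.62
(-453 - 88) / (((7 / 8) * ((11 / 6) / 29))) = -753072 / 77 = -9780.16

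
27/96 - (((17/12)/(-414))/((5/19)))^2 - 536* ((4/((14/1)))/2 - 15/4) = 8352038509247/4319179200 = 1933.71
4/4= 1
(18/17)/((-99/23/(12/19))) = -552/3553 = -0.16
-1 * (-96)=96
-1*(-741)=741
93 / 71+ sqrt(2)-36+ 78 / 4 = -2157 / 142+ sqrt(2) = -13.78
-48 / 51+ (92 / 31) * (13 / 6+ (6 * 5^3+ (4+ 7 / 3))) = 1185798 / 527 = 2250.09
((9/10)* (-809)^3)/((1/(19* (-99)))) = 8963484458841/10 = 896348445884.10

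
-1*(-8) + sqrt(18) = 3*sqrt(2) + 8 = 12.24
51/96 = 17/32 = 0.53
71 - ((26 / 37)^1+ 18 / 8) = 10071 / 148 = 68.05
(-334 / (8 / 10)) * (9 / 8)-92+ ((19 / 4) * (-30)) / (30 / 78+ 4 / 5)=-681.98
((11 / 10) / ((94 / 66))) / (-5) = -363 / 2350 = -0.15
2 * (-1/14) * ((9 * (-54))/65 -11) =1201/455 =2.64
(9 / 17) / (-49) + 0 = -9 / 833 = -0.01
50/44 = 25/22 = 1.14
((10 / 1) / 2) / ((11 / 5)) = 25 / 11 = 2.27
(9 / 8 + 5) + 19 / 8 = 17 / 2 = 8.50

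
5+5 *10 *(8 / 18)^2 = 1205 / 81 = 14.88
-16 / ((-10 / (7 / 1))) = 56 / 5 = 11.20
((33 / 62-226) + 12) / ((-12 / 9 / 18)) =357345 / 124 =2881.81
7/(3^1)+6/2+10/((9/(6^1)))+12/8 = 27/2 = 13.50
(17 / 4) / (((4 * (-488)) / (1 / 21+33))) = -5899 / 81984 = -0.07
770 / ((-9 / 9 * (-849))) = 770 / 849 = 0.91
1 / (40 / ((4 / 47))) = 1 / 470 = 0.00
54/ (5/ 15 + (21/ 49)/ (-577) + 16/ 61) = 19956699/ 219851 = 90.77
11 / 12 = 0.92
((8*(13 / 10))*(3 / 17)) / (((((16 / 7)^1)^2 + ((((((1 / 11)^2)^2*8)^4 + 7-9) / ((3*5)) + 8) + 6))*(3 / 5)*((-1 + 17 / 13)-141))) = -5707645695003615978615 / 5011932046873358160643652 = -0.00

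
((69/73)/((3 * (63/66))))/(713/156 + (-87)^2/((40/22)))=65780/830545163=0.00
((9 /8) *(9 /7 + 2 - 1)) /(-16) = -9 /56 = -0.16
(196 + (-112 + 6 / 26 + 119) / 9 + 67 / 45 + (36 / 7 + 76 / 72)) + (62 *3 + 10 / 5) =3214499 / 8190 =392.49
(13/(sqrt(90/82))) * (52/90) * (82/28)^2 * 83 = 23579387 * sqrt(205)/66150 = 5103.63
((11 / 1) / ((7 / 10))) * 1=110 / 7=15.71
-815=-815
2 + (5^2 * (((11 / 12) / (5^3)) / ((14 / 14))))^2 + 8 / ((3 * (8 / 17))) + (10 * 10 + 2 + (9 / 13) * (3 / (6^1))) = 5150173 / 46800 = 110.05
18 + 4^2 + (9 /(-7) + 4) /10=34.27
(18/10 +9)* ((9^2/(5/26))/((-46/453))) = -25758486/575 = -44797.37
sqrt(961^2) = 961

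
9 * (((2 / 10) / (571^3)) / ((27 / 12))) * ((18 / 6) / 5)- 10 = -46542352738 / 4654235275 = -10.00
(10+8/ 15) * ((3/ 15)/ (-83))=-158/ 6225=-0.03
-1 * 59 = -59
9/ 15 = 3/ 5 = 0.60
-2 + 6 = 4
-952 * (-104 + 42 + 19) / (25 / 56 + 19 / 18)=20631744 / 757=27254.62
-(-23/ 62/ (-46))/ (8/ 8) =-1/ 124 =-0.01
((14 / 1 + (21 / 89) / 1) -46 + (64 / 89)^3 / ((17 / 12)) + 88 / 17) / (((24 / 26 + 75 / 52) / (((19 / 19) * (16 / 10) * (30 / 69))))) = -7.74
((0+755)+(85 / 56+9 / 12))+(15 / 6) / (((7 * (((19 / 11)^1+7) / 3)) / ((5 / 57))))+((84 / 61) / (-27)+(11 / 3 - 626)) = 630372893 / 4673088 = 134.89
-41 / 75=-0.55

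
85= 85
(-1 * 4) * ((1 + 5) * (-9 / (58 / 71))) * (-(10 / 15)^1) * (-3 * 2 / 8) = 3834 / 29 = 132.21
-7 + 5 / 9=-58 / 9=-6.44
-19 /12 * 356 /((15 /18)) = -3382 /5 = -676.40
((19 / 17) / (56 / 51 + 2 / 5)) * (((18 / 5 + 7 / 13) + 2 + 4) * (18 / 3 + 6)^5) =4673438208 / 2483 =1882174.07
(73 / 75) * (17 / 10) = 1241 / 750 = 1.65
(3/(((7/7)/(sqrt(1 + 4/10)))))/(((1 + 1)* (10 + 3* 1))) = 3* sqrt(35)/130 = 0.14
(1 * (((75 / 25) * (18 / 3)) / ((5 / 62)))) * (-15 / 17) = -3348 / 17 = -196.94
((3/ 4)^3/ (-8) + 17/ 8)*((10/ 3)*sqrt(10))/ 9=5305*sqrt(10)/ 6912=2.43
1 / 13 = 0.08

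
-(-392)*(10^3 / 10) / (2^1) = 19600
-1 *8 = -8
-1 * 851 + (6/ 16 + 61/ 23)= -156027/ 184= -847.97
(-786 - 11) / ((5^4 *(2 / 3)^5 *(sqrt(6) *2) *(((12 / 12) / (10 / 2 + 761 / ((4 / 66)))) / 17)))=-27571713687 *sqrt(6) / 160000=-422103.94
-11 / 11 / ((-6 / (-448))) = -224 / 3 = -74.67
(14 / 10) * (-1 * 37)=-259 / 5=-51.80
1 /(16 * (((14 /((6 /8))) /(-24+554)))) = 795 /448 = 1.77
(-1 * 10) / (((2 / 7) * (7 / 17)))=-85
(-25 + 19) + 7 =1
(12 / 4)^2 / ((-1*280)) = -9 / 280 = -0.03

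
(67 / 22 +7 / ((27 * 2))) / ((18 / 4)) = 1886 / 2673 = 0.71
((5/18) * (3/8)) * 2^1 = 5/24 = 0.21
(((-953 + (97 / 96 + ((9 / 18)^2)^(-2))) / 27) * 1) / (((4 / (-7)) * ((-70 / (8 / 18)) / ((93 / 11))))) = -557101 / 171072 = -3.26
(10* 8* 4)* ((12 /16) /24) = 10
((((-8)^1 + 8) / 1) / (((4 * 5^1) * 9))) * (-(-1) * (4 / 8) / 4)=0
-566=-566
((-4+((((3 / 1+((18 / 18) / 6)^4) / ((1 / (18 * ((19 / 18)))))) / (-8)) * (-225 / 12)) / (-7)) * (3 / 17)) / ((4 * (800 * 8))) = -2234347 / 14037811200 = -0.00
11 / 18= 0.61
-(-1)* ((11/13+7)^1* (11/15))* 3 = 1122/65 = 17.26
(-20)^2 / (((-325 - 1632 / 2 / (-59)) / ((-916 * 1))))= 21617600 / 18359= 1177.49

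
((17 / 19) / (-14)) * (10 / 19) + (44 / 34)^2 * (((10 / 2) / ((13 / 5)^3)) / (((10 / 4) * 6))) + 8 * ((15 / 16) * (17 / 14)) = 175310174285 / 19253708292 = 9.11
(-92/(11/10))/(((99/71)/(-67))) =4018.77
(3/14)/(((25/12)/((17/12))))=51/350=0.15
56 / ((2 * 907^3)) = 28 / 746142643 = 0.00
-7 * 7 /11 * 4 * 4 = -784 /11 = -71.27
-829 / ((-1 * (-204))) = -829 / 204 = -4.06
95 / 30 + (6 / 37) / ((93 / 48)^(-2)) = 53641 / 14208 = 3.78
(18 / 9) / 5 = 2 / 5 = 0.40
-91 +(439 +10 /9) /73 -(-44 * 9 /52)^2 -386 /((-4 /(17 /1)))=332551571 /222066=1497.53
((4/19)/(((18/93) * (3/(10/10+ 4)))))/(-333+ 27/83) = -12865/2360826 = -0.01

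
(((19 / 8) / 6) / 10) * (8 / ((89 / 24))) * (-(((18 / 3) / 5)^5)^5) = -1080350945137328652288 / 132620334625244140625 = -8.15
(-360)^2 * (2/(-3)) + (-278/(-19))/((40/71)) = -32822131/380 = -86374.03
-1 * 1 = -1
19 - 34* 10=-321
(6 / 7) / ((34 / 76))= 228 / 119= 1.92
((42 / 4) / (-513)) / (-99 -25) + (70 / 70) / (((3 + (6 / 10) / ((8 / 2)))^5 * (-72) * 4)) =6475855801 / 42087248915544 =0.00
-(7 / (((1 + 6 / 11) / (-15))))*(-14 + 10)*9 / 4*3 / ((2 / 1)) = -31185 / 34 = -917.21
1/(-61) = -1/61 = -0.02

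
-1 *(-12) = 12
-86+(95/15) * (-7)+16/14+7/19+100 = -11500/399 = -28.82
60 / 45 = 4 / 3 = 1.33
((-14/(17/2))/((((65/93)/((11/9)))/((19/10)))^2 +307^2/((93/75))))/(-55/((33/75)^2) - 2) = 1847007404/24384798293845575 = 0.00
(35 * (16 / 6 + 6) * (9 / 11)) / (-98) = -195 / 77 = -2.53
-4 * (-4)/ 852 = 4/ 213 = 0.02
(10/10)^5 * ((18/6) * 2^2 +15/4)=63/4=15.75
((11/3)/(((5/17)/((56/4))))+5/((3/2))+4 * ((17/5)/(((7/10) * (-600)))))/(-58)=-31121/10150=-3.07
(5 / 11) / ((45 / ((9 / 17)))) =1 / 187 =0.01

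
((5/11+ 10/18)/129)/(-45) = -20/114939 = -0.00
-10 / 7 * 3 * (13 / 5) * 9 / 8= -351 / 28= -12.54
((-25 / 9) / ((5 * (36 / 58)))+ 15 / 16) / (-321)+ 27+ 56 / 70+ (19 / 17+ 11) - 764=-25604541427 / 35361360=-724.08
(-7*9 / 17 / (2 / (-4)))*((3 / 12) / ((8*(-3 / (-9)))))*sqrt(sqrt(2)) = 189*2^(1 / 4) / 272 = 0.83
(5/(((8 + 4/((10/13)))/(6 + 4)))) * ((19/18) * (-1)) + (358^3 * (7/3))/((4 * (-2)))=-7949182229/594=-13382461.66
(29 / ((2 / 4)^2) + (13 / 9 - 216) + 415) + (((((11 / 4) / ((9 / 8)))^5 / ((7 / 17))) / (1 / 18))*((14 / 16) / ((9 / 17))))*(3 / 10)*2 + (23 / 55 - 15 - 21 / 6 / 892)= 4085.33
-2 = -2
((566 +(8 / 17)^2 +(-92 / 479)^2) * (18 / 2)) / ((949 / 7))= 2365505884602 / 62926718101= 37.59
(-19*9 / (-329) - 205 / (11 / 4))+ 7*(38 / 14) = -199138 / 3619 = -55.03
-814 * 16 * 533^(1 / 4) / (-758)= 6512 * 533^(1 / 4) / 379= 82.56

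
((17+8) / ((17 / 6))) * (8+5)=1950 / 17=114.71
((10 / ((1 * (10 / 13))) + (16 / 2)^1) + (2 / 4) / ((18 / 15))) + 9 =365 / 12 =30.42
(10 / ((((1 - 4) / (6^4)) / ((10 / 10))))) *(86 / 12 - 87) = 344880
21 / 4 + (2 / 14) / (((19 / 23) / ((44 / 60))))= 42907 / 7980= 5.38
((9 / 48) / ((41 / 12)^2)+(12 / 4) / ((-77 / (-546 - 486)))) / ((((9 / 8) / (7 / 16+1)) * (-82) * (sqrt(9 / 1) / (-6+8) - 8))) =13305385 / 137979842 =0.10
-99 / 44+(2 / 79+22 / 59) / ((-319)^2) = -147198785 / 65421796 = -2.25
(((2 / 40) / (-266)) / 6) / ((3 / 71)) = -71 / 95760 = -0.00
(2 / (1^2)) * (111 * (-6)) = -1332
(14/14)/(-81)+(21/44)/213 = -2557/253044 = -0.01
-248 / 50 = -4.96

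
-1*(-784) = 784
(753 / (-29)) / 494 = -753 / 14326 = -0.05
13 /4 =3.25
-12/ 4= -3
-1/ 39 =-0.03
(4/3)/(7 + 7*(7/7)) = 2/21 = 0.10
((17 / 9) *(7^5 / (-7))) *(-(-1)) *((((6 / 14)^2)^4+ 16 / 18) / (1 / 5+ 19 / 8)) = -31400670760 / 20031543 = -1567.56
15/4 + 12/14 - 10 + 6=17/28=0.61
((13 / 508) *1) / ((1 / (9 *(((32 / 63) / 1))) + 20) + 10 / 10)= 104 / 86233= 0.00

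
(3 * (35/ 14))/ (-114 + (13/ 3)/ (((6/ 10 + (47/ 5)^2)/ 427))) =-50040/ 621833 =-0.08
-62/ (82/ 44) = -1364/ 41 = -33.27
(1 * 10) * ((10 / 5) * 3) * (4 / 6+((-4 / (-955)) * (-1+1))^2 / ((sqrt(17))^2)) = 40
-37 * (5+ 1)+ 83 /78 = -17233 /78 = -220.94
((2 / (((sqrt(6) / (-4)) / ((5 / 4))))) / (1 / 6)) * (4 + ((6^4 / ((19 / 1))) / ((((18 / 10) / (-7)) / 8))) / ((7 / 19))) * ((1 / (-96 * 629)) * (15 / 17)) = -35975 * sqrt(6) / 42772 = -2.06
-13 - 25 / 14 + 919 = 12659 / 14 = 904.21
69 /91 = 0.76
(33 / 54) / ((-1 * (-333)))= 11 / 5994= 0.00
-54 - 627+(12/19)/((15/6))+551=-12326/95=-129.75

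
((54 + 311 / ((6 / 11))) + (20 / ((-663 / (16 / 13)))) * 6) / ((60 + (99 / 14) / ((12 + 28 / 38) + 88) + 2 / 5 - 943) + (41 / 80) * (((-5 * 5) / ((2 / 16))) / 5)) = -21833756350 / 31599848319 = -0.69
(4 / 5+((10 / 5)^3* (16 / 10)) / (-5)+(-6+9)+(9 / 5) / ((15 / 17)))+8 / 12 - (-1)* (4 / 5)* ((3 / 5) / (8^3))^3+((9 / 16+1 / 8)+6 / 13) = 4167722599453 / 817889280000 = 5.10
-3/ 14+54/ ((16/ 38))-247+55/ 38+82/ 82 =-61987/ 532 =-116.52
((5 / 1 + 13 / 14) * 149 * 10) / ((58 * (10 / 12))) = 37101 / 203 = 182.76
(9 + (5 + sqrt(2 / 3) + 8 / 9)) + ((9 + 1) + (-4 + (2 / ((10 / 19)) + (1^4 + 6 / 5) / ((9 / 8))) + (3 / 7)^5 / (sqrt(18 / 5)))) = 81 * sqrt(10) / 33614 + sqrt(6) / 3 + 1199 / 45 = 27.47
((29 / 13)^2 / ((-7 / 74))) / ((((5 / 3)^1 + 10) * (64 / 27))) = -2520477 / 1324960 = -1.90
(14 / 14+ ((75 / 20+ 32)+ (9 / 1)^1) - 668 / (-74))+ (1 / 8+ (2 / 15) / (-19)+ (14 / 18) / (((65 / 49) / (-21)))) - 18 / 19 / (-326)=507497479 / 11917256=42.59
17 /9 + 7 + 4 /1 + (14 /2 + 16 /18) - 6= 133 /9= 14.78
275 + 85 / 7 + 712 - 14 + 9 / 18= 13799 / 14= 985.64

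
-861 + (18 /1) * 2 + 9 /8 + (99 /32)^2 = -833847 /1024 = -814.30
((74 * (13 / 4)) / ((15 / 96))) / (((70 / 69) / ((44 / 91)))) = 898656 / 1225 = 733.60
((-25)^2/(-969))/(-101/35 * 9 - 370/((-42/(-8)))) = 21875/3271021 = 0.01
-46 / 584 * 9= -207 / 292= -0.71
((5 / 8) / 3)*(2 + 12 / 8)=35 / 48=0.73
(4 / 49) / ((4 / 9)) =9 / 49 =0.18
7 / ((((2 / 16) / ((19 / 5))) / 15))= 3192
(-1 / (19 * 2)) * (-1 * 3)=3 / 38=0.08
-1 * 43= -43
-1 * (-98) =98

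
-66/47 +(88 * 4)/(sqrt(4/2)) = -66/47 +176 * sqrt(2) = 247.50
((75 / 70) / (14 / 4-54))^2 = 225 / 499849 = 0.00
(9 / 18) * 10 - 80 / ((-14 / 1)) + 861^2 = 5189322 / 7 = 741331.71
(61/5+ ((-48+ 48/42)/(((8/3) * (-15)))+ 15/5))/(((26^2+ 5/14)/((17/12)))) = 191/5570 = 0.03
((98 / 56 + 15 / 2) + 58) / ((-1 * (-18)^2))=-0.21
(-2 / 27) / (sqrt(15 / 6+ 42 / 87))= -2 * sqrt(10034) / 4671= -0.04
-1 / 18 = -0.06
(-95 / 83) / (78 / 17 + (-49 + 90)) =-323 / 12865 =-0.03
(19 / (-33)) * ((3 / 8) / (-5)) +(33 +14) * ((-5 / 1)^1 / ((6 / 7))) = -361843 / 1320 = -274.12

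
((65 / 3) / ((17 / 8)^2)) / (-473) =-0.01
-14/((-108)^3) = 7/629856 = 0.00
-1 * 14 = -14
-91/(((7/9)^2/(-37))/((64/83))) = 2493504/581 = 4291.75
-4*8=-32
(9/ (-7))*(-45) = 405/ 7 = 57.86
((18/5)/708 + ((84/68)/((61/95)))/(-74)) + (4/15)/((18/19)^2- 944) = -61259680936/2890213029975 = -0.02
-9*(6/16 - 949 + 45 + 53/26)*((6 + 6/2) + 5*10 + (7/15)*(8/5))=252096579/520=484801.11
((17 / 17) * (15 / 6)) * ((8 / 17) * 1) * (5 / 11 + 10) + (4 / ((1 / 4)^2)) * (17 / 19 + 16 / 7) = 5368364 / 24871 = 215.85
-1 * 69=-69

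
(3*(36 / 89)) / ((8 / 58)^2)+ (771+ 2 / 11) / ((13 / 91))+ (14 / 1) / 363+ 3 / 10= 3529471907 / 646140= 5462.40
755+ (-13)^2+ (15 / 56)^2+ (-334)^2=352737505 / 3136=112480.07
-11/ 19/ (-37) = 11/ 703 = 0.02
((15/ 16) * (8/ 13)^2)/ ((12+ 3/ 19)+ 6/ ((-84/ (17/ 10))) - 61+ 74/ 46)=-1223600/ 163207187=-0.01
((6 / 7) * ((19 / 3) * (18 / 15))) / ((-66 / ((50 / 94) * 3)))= -570 / 3619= -0.16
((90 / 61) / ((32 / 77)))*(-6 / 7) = -1485 / 488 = -3.04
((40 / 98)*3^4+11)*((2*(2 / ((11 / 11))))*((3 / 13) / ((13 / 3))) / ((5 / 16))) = 1243584 / 41405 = 30.03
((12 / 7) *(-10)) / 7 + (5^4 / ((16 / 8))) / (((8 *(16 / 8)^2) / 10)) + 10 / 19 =2852095 / 29792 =95.73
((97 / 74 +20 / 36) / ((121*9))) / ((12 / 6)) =113 / 131868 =0.00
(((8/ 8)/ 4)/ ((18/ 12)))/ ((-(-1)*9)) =1/ 54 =0.02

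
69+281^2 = 79030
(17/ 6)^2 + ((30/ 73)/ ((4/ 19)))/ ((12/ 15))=55019/ 5256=10.47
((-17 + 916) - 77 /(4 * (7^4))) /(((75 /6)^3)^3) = 157877376 /1308441162109375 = 0.00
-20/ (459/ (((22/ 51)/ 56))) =-55/ 163863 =-0.00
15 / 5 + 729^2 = 531444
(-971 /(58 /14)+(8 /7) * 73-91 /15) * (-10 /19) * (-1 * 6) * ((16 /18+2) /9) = -49724272 /312417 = -159.16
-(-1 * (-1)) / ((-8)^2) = -1 / 64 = -0.02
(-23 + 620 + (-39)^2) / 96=353 / 16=22.06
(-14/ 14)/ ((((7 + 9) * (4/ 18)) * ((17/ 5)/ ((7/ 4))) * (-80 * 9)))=7/ 34816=0.00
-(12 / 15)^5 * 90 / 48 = -384 / 625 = -0.61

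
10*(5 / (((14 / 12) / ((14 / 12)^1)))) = 50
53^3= 148877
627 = 627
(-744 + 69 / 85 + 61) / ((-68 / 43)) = 1246699 / 2890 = 431.38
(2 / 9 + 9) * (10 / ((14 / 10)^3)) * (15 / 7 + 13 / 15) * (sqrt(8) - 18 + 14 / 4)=-95076500 / 64827 + 13114000 * sqrt(2) / 64827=-1180.53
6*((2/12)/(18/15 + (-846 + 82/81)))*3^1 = -1215/341734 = -0.00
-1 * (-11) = 11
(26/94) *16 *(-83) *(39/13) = -51792/47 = -1101.96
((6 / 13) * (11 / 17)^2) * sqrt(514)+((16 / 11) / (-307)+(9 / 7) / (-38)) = -34649 / 898282+726 * sqrt(514) / 3757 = 4.34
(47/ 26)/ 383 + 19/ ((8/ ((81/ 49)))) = 7671893/ 1951768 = 3.93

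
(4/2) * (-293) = -586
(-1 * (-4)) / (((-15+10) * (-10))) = 2 / 25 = 0.08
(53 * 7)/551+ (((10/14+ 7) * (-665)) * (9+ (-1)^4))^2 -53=1450061161168/551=2631689947.67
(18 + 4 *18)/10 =9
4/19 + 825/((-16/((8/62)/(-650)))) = 13523/61256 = 0.22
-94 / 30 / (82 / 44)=-1034 / 615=-1.68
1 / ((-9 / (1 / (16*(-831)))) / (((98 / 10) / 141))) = 0.00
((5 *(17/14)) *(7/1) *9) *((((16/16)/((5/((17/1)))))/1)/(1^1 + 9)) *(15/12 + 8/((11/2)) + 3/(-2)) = 137853/880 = 156.65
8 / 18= 4 / 9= 0.44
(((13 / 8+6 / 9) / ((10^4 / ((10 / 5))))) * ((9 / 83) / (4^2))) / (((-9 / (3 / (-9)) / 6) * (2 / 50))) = 11 / 637440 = 0.00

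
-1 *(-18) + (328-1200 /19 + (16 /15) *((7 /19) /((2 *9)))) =725546 /2565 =282.86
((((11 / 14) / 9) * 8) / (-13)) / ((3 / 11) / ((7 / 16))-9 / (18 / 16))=121 / 16614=0.01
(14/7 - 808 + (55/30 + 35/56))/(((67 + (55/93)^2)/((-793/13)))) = 3391517955/4660064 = 727.78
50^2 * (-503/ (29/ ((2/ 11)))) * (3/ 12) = -628750/ 319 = -1971.00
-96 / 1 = -96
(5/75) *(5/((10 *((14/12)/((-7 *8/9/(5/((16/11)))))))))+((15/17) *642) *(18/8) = 107249773/84150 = 1274.51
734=734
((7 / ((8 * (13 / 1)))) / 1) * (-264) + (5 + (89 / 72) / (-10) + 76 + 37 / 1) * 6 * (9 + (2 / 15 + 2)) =183839141 / 23400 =7856.37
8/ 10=4/ 5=0.80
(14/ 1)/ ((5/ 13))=182/ 5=36.40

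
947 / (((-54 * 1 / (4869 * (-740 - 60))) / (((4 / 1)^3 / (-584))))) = -1639446400 / 219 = -7486056.62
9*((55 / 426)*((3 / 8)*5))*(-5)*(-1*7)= 86625 / 1136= 76.25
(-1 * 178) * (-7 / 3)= 415.33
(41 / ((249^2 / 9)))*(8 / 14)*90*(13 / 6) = 31980 / 48223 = 0.66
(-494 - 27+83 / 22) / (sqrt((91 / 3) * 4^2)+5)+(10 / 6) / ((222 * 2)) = 113752165 / 20234412 - 22758 * sqrt(273) / 15191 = -19.13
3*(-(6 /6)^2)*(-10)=30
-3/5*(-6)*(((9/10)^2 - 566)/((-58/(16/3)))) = 678228/3625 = 187.10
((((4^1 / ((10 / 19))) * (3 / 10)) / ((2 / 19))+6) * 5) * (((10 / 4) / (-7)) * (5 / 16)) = -15.44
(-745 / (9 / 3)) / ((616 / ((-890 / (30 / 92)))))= 1525015 / 1386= 1100.30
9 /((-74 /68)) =-306 /37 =-8.27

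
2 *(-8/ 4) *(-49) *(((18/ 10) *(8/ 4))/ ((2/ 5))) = 1764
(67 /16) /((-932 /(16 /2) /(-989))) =66263 /1864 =35.55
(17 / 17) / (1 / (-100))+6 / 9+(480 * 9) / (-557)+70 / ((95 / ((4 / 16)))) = -6788251 / 63498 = -106.90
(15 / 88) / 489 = 5 / 14344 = 0.00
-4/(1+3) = -1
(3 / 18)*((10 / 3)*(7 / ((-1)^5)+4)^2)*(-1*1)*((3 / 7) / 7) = -15 / 49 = -0.31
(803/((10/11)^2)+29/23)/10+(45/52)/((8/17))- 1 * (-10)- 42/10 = 125493923/1196000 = 104.93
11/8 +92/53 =1319/424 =3.11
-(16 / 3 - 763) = 2273 / 3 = 757.67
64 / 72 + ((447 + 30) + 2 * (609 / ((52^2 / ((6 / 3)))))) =2912957 / 6084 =478.79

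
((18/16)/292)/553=9/1291808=0.00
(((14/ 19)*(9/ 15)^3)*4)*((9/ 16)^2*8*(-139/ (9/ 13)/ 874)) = -3073707/ 8303000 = -0.37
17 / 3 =5.67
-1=-1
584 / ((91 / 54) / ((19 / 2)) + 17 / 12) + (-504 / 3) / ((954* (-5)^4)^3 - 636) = 366.36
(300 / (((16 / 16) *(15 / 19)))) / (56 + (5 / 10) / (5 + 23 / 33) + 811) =28576 / 65205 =0.44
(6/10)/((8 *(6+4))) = 3/400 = 0.01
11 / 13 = 0.85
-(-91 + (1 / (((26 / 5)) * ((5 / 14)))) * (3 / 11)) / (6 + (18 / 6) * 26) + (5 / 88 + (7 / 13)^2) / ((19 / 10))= 535787 / 423852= 1.26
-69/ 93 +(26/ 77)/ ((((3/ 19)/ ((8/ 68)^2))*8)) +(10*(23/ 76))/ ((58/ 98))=9978160315/ 2280620958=4.38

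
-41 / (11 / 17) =-697 / 11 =-63.36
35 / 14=5 / 2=2.50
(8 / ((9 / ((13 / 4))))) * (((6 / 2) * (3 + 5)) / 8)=26 / 3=8.67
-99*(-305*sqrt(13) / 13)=30195*sqrt(13) / 13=8374.59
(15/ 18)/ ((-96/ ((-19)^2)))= -1805/ 576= -3.13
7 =7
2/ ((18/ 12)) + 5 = 19/ 3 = 6.33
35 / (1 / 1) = 35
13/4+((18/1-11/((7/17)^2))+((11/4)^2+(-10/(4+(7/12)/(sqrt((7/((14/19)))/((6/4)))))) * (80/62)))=-13891315875/353453072+11200 * sqrt(57)/450833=-39.11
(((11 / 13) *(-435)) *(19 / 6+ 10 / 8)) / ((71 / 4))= -84535 / 923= -91.59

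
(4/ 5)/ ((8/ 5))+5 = 11/ 2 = 5.50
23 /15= 1.53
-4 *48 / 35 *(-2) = 384 / 35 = 10.97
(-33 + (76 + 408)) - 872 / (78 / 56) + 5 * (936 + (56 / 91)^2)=2284969 / 507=4506.84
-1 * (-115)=115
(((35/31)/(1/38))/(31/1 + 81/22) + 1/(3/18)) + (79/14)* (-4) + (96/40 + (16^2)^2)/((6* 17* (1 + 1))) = 108543247/354795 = 305.93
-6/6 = -1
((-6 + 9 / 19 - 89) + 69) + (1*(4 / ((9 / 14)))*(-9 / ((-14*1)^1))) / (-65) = -31601 / 1235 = -25.59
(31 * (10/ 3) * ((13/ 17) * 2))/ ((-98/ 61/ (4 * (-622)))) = 611625040/ 2499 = 244747.92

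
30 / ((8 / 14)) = 105 / 2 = 52.50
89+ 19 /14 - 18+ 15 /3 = 1083 /14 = 77.36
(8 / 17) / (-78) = -4 / 663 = -0.01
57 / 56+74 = 4201 / 56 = 75.02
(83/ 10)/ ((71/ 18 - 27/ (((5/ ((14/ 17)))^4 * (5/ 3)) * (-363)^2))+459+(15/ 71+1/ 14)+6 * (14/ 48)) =567483749687373750/ 31791201352706232727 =0.02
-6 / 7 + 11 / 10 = 17 / 70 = 0.24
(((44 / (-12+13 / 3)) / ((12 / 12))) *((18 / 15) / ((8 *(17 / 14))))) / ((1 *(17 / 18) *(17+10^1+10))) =-0.02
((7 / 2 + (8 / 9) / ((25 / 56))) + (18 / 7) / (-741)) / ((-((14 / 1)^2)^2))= -4269659 / 29889568800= -0.00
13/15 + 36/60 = 22/15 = 1.47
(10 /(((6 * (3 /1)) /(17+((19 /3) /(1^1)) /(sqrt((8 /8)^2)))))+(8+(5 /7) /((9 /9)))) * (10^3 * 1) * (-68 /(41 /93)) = -8636476000 /2583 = -3343583.43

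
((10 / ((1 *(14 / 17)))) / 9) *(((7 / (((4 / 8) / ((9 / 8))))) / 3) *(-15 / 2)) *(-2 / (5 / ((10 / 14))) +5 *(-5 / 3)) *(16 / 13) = 153850 / 273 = 563.55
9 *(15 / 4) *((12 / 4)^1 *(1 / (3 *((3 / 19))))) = 855 / 4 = 213.75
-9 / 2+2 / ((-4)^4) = -575 / 128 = -4.49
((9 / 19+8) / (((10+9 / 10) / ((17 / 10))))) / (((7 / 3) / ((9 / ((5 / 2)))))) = 21114 / 10355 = 2.04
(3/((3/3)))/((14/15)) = 45/14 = 3.21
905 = 905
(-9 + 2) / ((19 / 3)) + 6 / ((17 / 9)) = 669 / 323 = 2.07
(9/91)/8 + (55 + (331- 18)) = 267913/728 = 368.01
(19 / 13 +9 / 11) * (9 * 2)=5868 / 143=41.03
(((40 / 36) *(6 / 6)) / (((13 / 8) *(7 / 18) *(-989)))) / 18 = -80 / 809991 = -0.00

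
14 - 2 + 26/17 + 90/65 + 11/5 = 18911/1105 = 17.11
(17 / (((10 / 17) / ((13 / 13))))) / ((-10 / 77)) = -22253 / 100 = -222.53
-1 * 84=-84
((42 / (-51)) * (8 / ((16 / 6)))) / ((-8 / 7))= 147 / 68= 2.16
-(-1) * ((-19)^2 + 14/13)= 4707/13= 362.08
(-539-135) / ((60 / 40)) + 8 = -1324 / 3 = -441.33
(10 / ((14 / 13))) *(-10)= -650 / 7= -92.86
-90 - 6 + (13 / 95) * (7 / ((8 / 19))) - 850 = -37749 / 40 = -943.72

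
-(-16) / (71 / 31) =496 / 71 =6.99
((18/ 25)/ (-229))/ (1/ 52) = -936/ 5725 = -0.16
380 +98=478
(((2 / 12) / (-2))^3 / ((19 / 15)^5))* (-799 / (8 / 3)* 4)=67415625 / 316940672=0.21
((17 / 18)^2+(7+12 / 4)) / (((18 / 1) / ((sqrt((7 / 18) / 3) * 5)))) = 17645 * sqrt(42) / 104976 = 1.09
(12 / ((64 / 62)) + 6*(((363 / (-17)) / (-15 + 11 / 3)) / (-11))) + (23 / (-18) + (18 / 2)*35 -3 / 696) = 48925547 / 150858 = 324.32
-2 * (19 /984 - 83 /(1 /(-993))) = -81100315 /492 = -164838.04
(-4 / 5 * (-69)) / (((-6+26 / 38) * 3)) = -1748 / 505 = -3.46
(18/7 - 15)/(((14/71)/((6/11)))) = -18531/539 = -34.38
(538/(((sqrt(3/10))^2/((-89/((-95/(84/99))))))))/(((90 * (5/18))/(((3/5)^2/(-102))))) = -1340696/6661875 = -0.20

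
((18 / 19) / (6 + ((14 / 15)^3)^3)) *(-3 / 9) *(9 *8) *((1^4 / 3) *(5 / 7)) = -13839609375000 / 16712860001761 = -0.83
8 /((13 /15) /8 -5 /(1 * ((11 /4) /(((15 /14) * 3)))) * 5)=-73920 /268999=-0.27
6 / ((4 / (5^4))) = 1875 / 2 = 937.50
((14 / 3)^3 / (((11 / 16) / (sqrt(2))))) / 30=21952 * sqrt(2) / 4455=6.97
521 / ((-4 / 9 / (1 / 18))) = -521 / 8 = -65.12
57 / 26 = 2.19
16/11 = 1.45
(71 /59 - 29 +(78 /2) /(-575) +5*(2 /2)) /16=-193919 /135700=-1.43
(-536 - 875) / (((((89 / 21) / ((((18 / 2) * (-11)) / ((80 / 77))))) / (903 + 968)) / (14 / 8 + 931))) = 1576780588596213 / 28480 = 55364486959.14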